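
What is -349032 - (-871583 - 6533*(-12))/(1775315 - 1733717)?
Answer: -14518239949/41598 ≈ -3.4901e+5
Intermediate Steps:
-349032 - (-871583 - 6533*(-12))/(1775315 - 1733717) = -349032 - (-871583 + 78396)/41598 = -349032 - (-793187)/41598 = -349032 - 1*(-793187/41598) = -349032 + 793187/41598 = -14518239949/41598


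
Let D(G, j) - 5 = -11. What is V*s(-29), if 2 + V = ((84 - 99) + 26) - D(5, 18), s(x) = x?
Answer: -435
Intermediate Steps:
D(G, j) = -6 (D(G, j) = 5 - 11 = -6)
V = 15 (V = -2 + (((84 - 99) + 26) - 1*(-6)) = -2 + ((-15 + 26) + 6) = -2 + (11 + 6) = -2 + 17 = 15)
V*s(-29) = 15*(-29) = -435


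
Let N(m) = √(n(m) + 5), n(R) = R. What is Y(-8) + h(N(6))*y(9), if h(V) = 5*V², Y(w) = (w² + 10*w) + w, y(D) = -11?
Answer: -629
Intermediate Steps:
N(m) = √(5 + m) (N(m) = √(m + 5) = √(5 + m))
Y(w) = w² + 11*w
Y(-8) + h(N(6))*y(9) = -8*(11 - 8) + (5*(√(5 + 6))²)*(-11) = -8*3 + (5*(√11)²)*(-11) = -24 + (5*11)*(-11) = -24 + 55*(-11) = -24 - 605 = -629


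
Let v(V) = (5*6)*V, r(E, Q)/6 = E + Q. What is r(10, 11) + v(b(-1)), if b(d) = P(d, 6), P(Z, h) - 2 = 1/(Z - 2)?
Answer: 176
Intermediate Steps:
P(Z, h) = 2 + 1/(-2 + Z) (P(Z, h) = 2 + 1/(Z - 2) = 2 + 1/(-2 + Z))
r(E, Q) = 6*E + 6*Q (r(E, Q) = 6*(E + Q) = 6*E + 6*Q)
b(d) = (-3 + 2*d)/(-2 + d)
v(V) = 30*V
r(10, 11) + v(b(-1)) = (6*10 + 6*11) + 30*((-3 + 2*(-1))/(-2 - 1)) = (60 + 66) + 30*((-3 - 2)/(-3)) = 126 + 30*(-⅓*(-5)) = 126 + 30*(5/3) = 126 + 50 = 176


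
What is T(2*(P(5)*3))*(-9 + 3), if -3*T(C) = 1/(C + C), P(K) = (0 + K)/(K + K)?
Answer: ⅓ ≈ 0.33333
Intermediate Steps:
P(K) = ½ (P(K) = K/((2*K)) = K*(1/(2*K)) = ½)
T(C) = -1/(6*C) (T(C) = -1/(3*(C + C)) = -1/(2*C)/3 = -1/(6*C))
T(2*(P(5)*3))*(-9 + 3) = (-1/(6*(2*((½)*3))))*(-9 + 3) = -1/(6*(2*(3/2)))*(-6) = -⅙/3*(-6) = -⅙*⅓*(-6) = -1/18*(-6) = ⅓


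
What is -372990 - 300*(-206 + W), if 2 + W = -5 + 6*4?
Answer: -316290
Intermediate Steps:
W = 17 (W = -2 + (-5 + 6*4) = -2 + (-5 + 24) = -2 + 19 = 17)
-372990 - 300*(-206 + W) = -372990 - 300*(-206 + 17) = -372990 - 300*(-189) = -372990 + 56700 = -316290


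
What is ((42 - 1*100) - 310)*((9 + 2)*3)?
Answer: -12144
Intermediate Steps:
((42 - 1*100) - 310)*((9 + 2)*3) = ((42 - 100) - 310)*(11*3) = (-58 - 310)*33 = -368*33 = -12144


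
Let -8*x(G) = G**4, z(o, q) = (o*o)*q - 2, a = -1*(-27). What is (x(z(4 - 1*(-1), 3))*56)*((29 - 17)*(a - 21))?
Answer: -14312713464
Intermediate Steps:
a = 27
z(o, q) = -2 + q*o**2 (z(o, q) = o**2*q - 2 = q*o**2 - 2 = -2 + q*o**2)
x(G) = -G**4/8
(x(z(4 - 1*(-1), 3))*56)*((29 - 17)*(a - 21)) = (-(-2 + 3*(4 - 1*(-1))**2)**4/8*56)*((29 - 17)*(27 - 21)) = (-(-2 + 3*(4 + 1)**2)**4/8*56)*(12*6) = (-(-2 + 3*5**2)**4/8*56)*72 = (-(-2 + 3*25)**4/8*56)*72 = (-(-2 + 75)**4/8*56)*72 = (-1/8*73**4*56)*72 = (-1/8*28398241*56)*72 = -28398241/8*56*72 = -198787687*72 = -14312713464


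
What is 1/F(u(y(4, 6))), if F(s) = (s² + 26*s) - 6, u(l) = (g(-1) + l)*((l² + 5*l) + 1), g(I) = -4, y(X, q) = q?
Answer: 1/21434 ≈ 4.6655e-5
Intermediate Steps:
u(l) = (-4 + l)*(1 + l² + 5*l) (u(l) = (-4 + l)*((l² + 5*l) + 1) = (-4 + l)*(1 + l² + 5*l))
F(s) = -6 + s² + 26*s
1/F(u(y(4, 6))) = 1/(-6 + (-4 + 6² + 6³ - 19*6)² + 26*(-4 + 6² + 6³ - 19*6)) = 1/(-6 + (-4 + 36 + 216 - 114)² + 26*(-4 + 36 + 216 - 114)) = 1/(-6 + 134² + 26*134) = 1/(-6 + 17956 + 3484) = 1/21434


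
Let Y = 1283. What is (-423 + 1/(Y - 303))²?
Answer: 171842582521/960400 ≈ 1.7893e+5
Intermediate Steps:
(-423 + 1/(Y - 303))² = (-423 + 1/(1283 - 303))² = (-423 + 1/980)² = (-414539/980)² = 171842582521/960400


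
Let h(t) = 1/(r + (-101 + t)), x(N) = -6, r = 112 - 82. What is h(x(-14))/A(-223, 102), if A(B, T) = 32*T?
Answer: -1/251328 ≈ -3.9789e-6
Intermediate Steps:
r = 30
h(t) = 1/(-71 + t) (h(t) = 1/(30 + (-101 + t)) = 1/(-71 + t))
h(x(-14))/A(-223, 102) = 1/((-71 - 6)*((32*102))) = 1/(-77*3264) = -1/77*1/3264 = -1/251328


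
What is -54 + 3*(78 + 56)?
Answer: 348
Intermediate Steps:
-54 + 3*(78 + 56) = -54 + 3*134 = -54 + 402 = 348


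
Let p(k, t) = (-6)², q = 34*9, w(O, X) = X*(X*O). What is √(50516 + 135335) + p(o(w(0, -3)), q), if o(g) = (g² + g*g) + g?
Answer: 36 + √185851 ≈ 467.10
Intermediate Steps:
w(O, X) = O*X² (w(O, X) = X*(O*X) = O*X²)
o(g) = g + 2*g² (o(g) = (g² + g²) + g = 2*g² + g = g + 2*g²)
q = 306
p(k, t) = 36
√(50516 + 135335) + p(o(w(0, -3)), q) = √(50516 + 135335) + 36 = √185851 + 36 = 36 + √185851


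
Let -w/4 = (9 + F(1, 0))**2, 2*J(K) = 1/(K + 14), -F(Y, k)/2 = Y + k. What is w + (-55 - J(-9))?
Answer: -2511/10 ≈ -251.10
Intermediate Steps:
F(Y, k) = -2*Y - 2*k (F(Y, k) = -2*(Y + k) = -2*Y - 2*k)
J(K) = 1/(2*(14 + K)) (J(K) = 1/(2*(K + 14)) = 1/(2*(14 + K)))
w = -196 (w = -4*(9 + (-2*1 - 2*0))**2 = -4*(9 + (-2 + 0))**2 = -4*(9 - 2)**2 = -4*7**2 = -4*49 = -196)
w + (-55 - J(-9)) = -196 + (-55 - 1/(2*(14 - 9))) = -196 + (-55 - 1/(2*5)) = -196 + (-55 - 1*1/10) = -196 + (-55 - 1/10) = -196 - 551/10 = -2511/10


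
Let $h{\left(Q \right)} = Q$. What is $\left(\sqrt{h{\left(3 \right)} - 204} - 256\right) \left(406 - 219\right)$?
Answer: $-47872 + 187 i \sqrt{201} \approx -47872.0 + 2651.2 i$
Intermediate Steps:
$\left(\sqrt{h{\left(3 \right)} - 204} - 256\right) \left(406 - 219\right) = \left(\sqrt{3 - 204} - 256\right) \left(406 - 219\right) = \left(\sqrt{-201} - 256\right) \left(406 - 219\right) = \left(i \sqrt{201} - 256\right) 187 = \left(-256 + i \sqrt{201}\right) 187 = -47872 + 187 i \sqrt{201}$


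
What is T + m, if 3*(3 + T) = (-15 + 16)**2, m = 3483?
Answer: 10441/3 ≈ 3480.3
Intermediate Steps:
T = -8/3 (T = -3 + (-15 + 16)**2/3 = -3 + (1/3)*1**2 = -3 + (1/3)*1 = -3 + 1/3 = -8/3 ≈ -2.6667)
T + m = -8/3 + 3483 = 10441/3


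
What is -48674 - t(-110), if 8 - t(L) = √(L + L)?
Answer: -48682 + 2*I*√55 ≈ -48682.0 + 14.832*I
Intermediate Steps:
t(L) = 8 - √2*√L (t(L) = 8 - √(L + L) = 8 - √(2*L) = 8 - √2*√L)
-48674 - t(-110) = -48674 - (8 - √2*√(-110)) = -48674 - (8 - √2*I*√110) = -48674 - (8 - 2*I*√55) = -48674 + (-8 + 2*I*√55) = -48682 + 2*I*√55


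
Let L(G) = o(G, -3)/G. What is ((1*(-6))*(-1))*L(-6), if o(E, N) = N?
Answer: 3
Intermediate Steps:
L(G) = -3/G
((1*(-6))*(-1))*L(-6) = ((1*(-6))*(-1))*(-3/(-6)) = (-6*(-1))*(-3*(-⅙)) = 6*(½) = 3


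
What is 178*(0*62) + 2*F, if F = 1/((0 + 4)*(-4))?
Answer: -⅛ ≈ -0.12500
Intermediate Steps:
F = -1/16 (F = 1/(4*(-4)) = 1/(-16) = -1/16 ≈ -0.062500)
178*(0*62) + 2*F = 178*(0*62) + 2*(-1/16) = 178*0 - ⅛ = 0 - ⅛ = -⅛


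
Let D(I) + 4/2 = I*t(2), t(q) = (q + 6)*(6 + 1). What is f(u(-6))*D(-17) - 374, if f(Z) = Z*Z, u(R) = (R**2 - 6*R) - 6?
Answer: -4155998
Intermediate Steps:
u(R) = -6 + R**2 - 6*R
t(q) = 42 + 7*q (t(q) = (6 + q)*7 = 42 + 7*q)
f(Z) = Z**2
D(I) = -2 + 56*I (D(I) = -2 + I*(42 + 7*2) = -2 + I*(42 + 14) = -2 + I*56 = -2 + 56*I)
f(u(-6))*D(-17) - 374 = (-6 + (-6)**2 - 6*(-6))**2*(-2 + 56*(-17)) - 374 = (-6 + 36 + 36)**2*(-2 - 952) - 374 = 66**2*(-954) - 374 = 4356*(-954) - 374 = -4155624 - 374 = -4155998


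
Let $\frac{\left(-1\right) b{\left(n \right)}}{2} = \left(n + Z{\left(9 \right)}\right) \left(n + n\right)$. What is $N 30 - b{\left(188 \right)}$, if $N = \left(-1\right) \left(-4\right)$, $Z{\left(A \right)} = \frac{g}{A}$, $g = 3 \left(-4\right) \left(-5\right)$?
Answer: $\frac{439528}{3} \approx 1.4651 \cdot 10^{5}$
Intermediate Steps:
$g = 60$ ($g = \left(-12\right) \left(-5\right) = 60$)
$Z{\left(A \right)} = \frac{60}{A}$
$N = 4$
$b{\left(n \right)} = - 4 n \left(\frac{20}{3} + n\right)$ ($b{\left(n \right)} = - 2 \left(n + \frac{60}{9}\right) \left(n + n\right) = - 2 \left(n + 60 \cdot \frac{1}{9}\right) 2 n = - 2 \left(n + \frac{20}{3}\right) 2 n = - 2 \left(\frac{20}{3} + n\right) 2 n = - 2 \cdot 2 n \left(\frac{20}{3} + n\right) = - 4 n \left(\frac{20}{3} + n\right)$)
$N 30 - b{\left(188 \right)} = 4 \cdot 30 - \left(- \frac{4}{3}\right) 188 \left(20 + 3 \cdot 188\right) = 120 - \left(- \frac{4}{3}\right) 188 \left(20 + 564\right) = 120 - \left(- \frac{4}{3}\right) 188 \cdot 584 = 120 - - \frac{439168}{3} = 120 + \frac{439168}{3} = \frac{439528}{3}$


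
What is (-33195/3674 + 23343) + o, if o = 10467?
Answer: 124184745/3674 ≈ 33801.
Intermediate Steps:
(-33195/3674 + 23343) + o = (-33195/3674 + 23343) + 10467 = 85728987/3674 + 10467 = 124184745/3674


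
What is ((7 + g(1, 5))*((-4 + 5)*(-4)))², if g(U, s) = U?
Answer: 1024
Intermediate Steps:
((7 + g(1, 5))*((-4 + 5)*(-4)))² = ((7 + 1)*((-4 + 5)*(-4)))² = (8*(1*(-4)))² = (8*(-4))² = (-32)² = 1024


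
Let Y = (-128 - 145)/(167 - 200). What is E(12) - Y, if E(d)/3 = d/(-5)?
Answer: -851/55 ≈ -15.473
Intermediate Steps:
E(d) = -3*d/5 (E(d) = 3*(d/(-5)) = 3*(-d/5) = -3*d/5)
Y = 91/11 (Y = -273/(-33) = -273*(-1/33) = 91/11 ≈ 8.2727)
E(12) - Y = -3/5*12 - 1*91/11 = -36/5 - 91/11 = -851/55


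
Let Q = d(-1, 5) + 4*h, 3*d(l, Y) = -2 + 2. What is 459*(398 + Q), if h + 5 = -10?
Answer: 155142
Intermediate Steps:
d(l, Y) = 0 (d(l, Y) = (-2 + 2)/3 = (1/3)*0 = 0)
h = -15 (h = -5 - 10 = -15)
Q = -60 (Q = 0 + 4*(-15) = 0 - 60 = -60)
459*(398 + Q) = 459*(398 - 60) = 459*338 = 155142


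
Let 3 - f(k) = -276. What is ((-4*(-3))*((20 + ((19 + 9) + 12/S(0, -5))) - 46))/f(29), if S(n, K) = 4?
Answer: 20/93 ≈ 0.21505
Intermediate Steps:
f(k) = 279 (f(k) = 3 - 1*(-276) = 3 + 276 = 279)
((-4*(-3))*((20 + ((19 + 9) + 12/S(0, -5))) - 46))/f(29) = ((-4*(-3))*((20 + ((19 + 9) + 12/4)) - 46))/279 = (12*((20 + (28 + 12*(¼))) - 46))*(1/279) = (12*((20 + (28 + 3)) - 46))*(1/279) = (12*((20 + 31) - 46))*(1/279) = (12*(51 - 46))*(1/279) = (12*5)*(1/279) = 60*(1/279) = 20/93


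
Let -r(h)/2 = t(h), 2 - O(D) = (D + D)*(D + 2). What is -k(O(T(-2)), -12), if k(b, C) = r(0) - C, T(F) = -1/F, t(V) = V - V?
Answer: -12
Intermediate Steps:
t(V) = 0
O(D) = 2 - 2*D*(2 + D) (O(D) = 2 - (D + D)*(D + 2) = 2 - 2*D*(2 + D))
r(h) = 0 (r(h) = -2*0 = 0)
k(b, C) = -C (k(b, C) = 0 - C = -C)
-k(O(T(-2)), -12) = -(-1)*(-12) = -1*12 = -12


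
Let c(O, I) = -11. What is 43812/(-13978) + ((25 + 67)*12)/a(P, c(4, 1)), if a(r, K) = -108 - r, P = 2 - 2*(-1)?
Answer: -635583/48923 ≈ -12.992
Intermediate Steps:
P = 4 (P = 2 + 2 = 4)
43812/(-13978) + ((25 + 67)*12)/a(P, c(4, 1)) = 43812/(-13978) + ((25 + 67)*12)/(-108 - 1*4) = 43812*(-1/13978) + (92*12)/(-108 - 4) = -21906/6989 + 1104/(-112) = -21906/6989 + 1104*(-1/112) = -21906/6989 - 69/7 = -635583/48923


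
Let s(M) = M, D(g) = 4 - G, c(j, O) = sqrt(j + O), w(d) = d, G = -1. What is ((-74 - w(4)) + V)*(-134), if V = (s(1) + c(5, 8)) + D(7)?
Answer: 9648 - 134*sqrt(13) ≈ 9164.9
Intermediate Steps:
c(j, O) = sqrt(O + j)
D(g) = 5 (D(g) = 4 - 1*(-1) = 4 + 1 = 5)
V = 6 + sqrt(13) (V = (1 + sqrt(8 + 5)) + 5 = (1 + sqrt(13)) + 5 = 6 + sqrt(13) ≈ 9.6055)
((-74 - w(4)) + V)*(-134) = ((-74 - 1*4) + (6 + sqrt(13)))*(-134) = ((-74 - 4) + (6 + sqrt(13)))*(-134) = (-78 + (6 + sqrt(13)))*(-134) = (-72 + sqrt(13))*(-134) = 9648 - 134*sqrt(13)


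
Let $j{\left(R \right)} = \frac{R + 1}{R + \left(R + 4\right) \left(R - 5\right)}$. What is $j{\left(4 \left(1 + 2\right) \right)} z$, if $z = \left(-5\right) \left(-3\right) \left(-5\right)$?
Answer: $- \frac{975}{124} \approx -7.8629$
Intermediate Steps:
$j{\left(R \right)} = \frac{1 + R}{R + \left(-5 + R\right) \left(4 + R\right)}$ ($j{\left(R \right)} = \frac{1 + R}{R + \left(4 + R\right) \left(-5 + R\right)} = \frac{1 + R}{R + \left(-5 + R\right) \left(4 + R\right)}$)
$z = -75$ ($z = 15 \left(-5\right) = -75$)
$j{\left(4 \left(1 + 2\right) \right)} z = \frac{1 + 4 \left(1 + 2\right)}{-20 + \left(4 \left(1 + 2\right)\right)^{2}} \left(-75\right) = \frac{1 + 4 \cdot 3}{-20 + \left(4 \cdot 3\right)^{2}} \left(-75\right) = \frac{1 + 12}{-20 + 12^{2}} \left(-75\right) = \frac{1}{-20 + 144} \cdot 13 \left(-75\right) = \frac{1}{124} \cdot 13 \left(-75\right) = \frac{13}{124} \left(-75\right) = - \frac{975}{124}$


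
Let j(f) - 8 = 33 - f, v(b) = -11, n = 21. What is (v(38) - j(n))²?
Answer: 961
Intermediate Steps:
j(f) = 41 - f (j(f) = 8 + (33 - f) = 41 - f)
(v(38) - j(n))² = (-11 - (41 - 1*21))² = (-11 - (41 - 21))² = (-11 - 1*20)² = (-11 - 20)² = (-31)² = 961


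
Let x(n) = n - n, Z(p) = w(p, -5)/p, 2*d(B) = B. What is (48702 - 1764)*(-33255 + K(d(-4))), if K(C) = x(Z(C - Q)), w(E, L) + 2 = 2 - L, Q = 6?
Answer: -1560923190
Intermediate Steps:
w(E, L) = -L (w(E, L) = -2 + (2 - L) = -L)
d(B) = B/2
Z(p) = 5/p (Z(p) = (-1*(-5))/p = 5/p)
x(n) = 0
K(C) = 0
(48702 - 1764)*(-33255 + K(d(-4))) = (48702 - 1764)*(-33255 + 0) = 46938*(-33255) = -1560923190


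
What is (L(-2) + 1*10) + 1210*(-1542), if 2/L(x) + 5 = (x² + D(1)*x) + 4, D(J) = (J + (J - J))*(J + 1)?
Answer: -1865812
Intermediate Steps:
D(J) = J*(1 + J) (D(J) = (J + 0)*(1 + J) = J*(1 + J))
L(x) = 2/(-1 + x² + 2*x) (L(x) = 2/(-5 + ((x² + (1*(1 + 1))*x) + 4)) = 2/(-5 + ((x² + (1*2)*x) + 4)) = 2/(-5 + ((x² + 2*x) + 4)) = 2/(-5 + (4 + x² + 2*x)) = 2/(-1 + x² + 2*x))
(L(-2) + 1*10) + 1210*(-1542) = (2/(-1 + (-2)² + 2*(-2)) + 1*10) + 1210*(-1542) = (2/(-1 + 4 - 4) + 10) - 1865820 = (2/(-1) + 10) - 1865820 = (2*(-1) + 10) - 1865820 = (-2 + 10) - 1865820 = 8 - 1865820 = -1865812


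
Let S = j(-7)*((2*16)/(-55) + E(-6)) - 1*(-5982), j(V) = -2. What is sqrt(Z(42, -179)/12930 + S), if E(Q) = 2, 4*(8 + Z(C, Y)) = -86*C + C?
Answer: sqrt(120953321970855)/142230 ≈ 77.325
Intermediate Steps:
Z(C, Y) = -8 - 85*C/4 (Z(C, Y) = -8 + (-86*C + C)/4 = -8 + (-85*C)/4 = -8 - 85*C/4)
S = 328854/55 (S = -2*((2*16)/(-55) + 2) - 1*(-5982) = -2*(32*(-1/55) + 2) + 5982 = -2*(-32/55 + 2) + 5982 = -2*78/55 + 5982 = -156/55 + 5982 = 328854/55 ≈ 5979.2)
sqrt(Z(42, -179)/12930 + S) = sqrt((-8 - 85/4*42)/12930 + 328854/55) = sqrt((-8 - 1785/2)*(1/12930) + 328854/55) = sqrt(-1801/2*1/12930 + 328854/55) = sqrt(-1801/25860 + 328854/55) = sqrt(1700813077/284460) = sqrt(120953321970855)/142230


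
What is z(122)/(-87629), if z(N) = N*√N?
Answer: -122*√122/87629 ≈ -0.015378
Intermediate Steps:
z(N) = N^(3/2)
z(122)/(-87629) = 122^(3/2)/(-87629) = (122*√122)*(-1/87629) = -122*√122/87629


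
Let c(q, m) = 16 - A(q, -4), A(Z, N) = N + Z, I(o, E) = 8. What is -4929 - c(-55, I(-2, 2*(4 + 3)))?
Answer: -5004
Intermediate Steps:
c(q, m) = 20 - q (c(q, m) = 16 - (-4 + q) = 16 + (4 - q) = 20 - q)
-4929 - c(-55, I(-2, 2*(4 + 3))) = -4929 - (20 - 1*(-55)) = -4929 - (20 + 55) = -4929 - 1*75 = -4929 - 75 = -5004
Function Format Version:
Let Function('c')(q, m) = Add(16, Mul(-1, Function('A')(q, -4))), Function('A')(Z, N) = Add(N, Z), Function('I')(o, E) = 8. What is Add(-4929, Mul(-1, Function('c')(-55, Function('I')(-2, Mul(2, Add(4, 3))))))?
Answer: -5004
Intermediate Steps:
Function('c')(q, m) = Add(20, Mul(-1, q)) (Function('c')(q, m) = Add(16, Mul(-1, Add(-4, q))) = Add(16, Add(4, Mul(-1, q))) = Add(20, Mul(-1, q)))
Add(-4929, Mul(-1, Function('c')(-55, Function('I')(-2, Mul(2, Add(4, 3)))))) = Add(-4929, Mul(-1, Add(20, Mul(-1, -55)))) = Add(-4929, Mul(-1, Add(20, 55))) = Add(-4929, Mul(-1, 75)) = Add(-4929, -75) = -5004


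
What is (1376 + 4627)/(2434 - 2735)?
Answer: -6003/301 ≈ -19.944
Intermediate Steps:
(1376 + 4627)/(2434 - 2735) = 6003/(-301) = 6003*(-1/301) = -6003/301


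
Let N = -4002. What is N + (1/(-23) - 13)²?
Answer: -2027058/529 ≈ -3831.9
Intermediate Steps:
N + (1/(-23) - 13)² = -4002 + (1/(-23) - 13)² = -4002 + (-1/23 - 13)² = -4002 + (-300/23)² = -4002 + 90000/529 = -2027058/529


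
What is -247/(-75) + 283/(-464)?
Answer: 93383/34800 ≈ 2.6834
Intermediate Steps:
-247/(-75) + 283/(-464) = -247*(-1/75) + 283*(-1/464) = 247/75 - 283/464 = 93383/34800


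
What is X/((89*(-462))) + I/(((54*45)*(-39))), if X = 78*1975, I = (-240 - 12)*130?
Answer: -1887791/555093 ≈ -3.4009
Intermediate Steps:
I = -32760 (I = -252*130 = -32760)
X = 154050
X/((89*(-462))) + I/(((54*45)*(-39))) = 154050/((89*(-462))) - 32760/((54*45)*(-39)) = 154050/(-41118) - 32760/(2430*(-39)) = 154050*(-1/41118) - 32760/(-94770) = -25675/6853 - 32760*(-1/94770) = -25675/6853 + 28/81 = -1887791/555093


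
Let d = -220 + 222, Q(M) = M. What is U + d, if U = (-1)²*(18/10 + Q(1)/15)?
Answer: 58/15 ≈ 3.8667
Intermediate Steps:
d = 2
U = 28/15 (U = (-1)²*(18/10 + 1/15) = 1*(18*(⅒) + 1*(1/15)) = 1*(9/5 + 1/15) = 1*(28/15) = 28/15 ≈ 1.8667)
U + d = 28/15 + 2 = 58/15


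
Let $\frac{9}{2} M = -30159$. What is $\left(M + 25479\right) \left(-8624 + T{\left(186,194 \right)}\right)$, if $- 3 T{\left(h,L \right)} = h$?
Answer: $-163097022$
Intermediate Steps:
$M = -6702$ ($M = \frac{2}{9} \left(-30159\right) = -6702$)
$T{\left(h,L \right)} = - \frac{h}{3}$
$\left(M + 25479\right) \left(-8624 + T{\left(186,194 \right)}\right) = \left(-6702 + 25479\right) \left(-8624 - 62\right) = 18777 \left(-8624 - 62\right) = 18777 \left(-8686\right) = -163097022$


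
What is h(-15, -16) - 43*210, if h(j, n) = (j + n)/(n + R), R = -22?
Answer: -343109/38 ≈ -9029.2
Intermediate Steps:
h(j, n) = (j + n)/(-22 + n) (h(j, n) = (j + n)/(n - 22) = (j + n)/(-22 + n))
h(-15, -16) - 43*210 = (-15 - 16)/(-22 - 16) - 43*210 = -31/(-38) - 9030 = -1/38*(-31) - 9030 = 31/38 - 9030 = -343109/38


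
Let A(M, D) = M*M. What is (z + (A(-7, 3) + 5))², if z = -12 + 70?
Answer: 12544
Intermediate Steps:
A(M, D) = M²
z = 58
(z + (A(-7, 3) + 5))² = (58 + ((-7)² + 5))² = (58 + (49 + 5))² = (58 + 54)² = 112² = 12544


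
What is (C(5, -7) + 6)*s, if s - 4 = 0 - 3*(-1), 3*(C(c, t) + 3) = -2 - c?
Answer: 14/3 ≈ 4.6667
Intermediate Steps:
C(c, t) = -11/3 - c/3 (C(c, t) = -3 + (-2 - c)/3 = -3 + (-⅔ - c/3) = -11/3 - c/3)
s = 7 (s = 4 + (0 - 3*(-1)) = 4 + (0 + 3) = 4 + 3 = 7)
(C(5, -7) + 6)*s = ((-11/3 - ⅓*5) + 6)*7 = ((-11/3 - 5/3) + 6)*7 = (-16/3 + 6)*7 = (⅔)*7 = 14/3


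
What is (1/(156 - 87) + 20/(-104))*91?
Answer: -2233/138 ≈ -16.181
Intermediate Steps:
(1/(156 - 87) + 20/(-104))*91 = (1/69 + 20*(-1/104))*91 = (1/69 - 5/26)*91 = -319/1794*91 = -2233/138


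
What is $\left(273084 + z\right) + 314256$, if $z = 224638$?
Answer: $811978$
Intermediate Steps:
$\left(273084 + z\right) + 314256 = \left(273084 + 224638\right) + 314256 = 497722 + 314256 = 811978$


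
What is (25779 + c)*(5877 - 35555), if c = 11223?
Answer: -1098145356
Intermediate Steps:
(25779 + c)*(5877 - 35555) = (25779 + 11223)*(5877 - 35555) = 37002*(-29678) = -1098145356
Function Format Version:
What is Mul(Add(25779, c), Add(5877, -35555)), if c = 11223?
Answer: -1098145356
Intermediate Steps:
Mul(Add(25779, c), Add(5877, -35555)) = Mul(Add(25779, 11223), Add(5877, -35555)) = Mul(37002, -29678) = -1098145356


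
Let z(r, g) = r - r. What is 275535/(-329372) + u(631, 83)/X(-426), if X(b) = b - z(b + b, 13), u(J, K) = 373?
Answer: -120116833/70156236 ≈ -1.7121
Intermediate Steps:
z(r, g) = 0
X(b) = b (X(b) = b - 1*0 = b + 0 = b)
275535/(-329372) + u(631, 83)/X(-426) = 275535/(-329372) + 373/(-426) = 275535*(-1/329372) + 373*(-1/426) = -275535/329372 - 373/426 = -120116833/70156236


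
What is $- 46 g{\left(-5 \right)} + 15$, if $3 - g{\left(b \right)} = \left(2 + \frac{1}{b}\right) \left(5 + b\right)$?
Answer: $-123$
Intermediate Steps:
$g{\left(b \right)} = 3 - \left(2 + \frac{1}{b}\right) \left(5 + b\right)$
$- 46 g{\left(-5 \right)} + 15 = - 46 \left(-8 - \frac{5}{-5} - -10\right) + 15 = - 46 \left(-8 - -1 + 10\right) + 15 = - 46 \left(-8 + 1 + 10\right) + 15 = \left(-46\right) 3 + 15 = -138 + 15 = -123$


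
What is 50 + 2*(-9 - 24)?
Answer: -16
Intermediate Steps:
50 + 2*(-9 - 24) = 50 + 2*(-33) = 50 - 66 = -16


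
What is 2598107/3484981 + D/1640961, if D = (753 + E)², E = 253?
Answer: 7790318492143/5718717906741 ≈ 1.3622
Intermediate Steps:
D = 1012036 (D = (753 + 253)² = 1006² = 1012036)
2598107/3484981 + D/1640961 = 2598107/3484981 + 1012036/1640961 = 7790318492143/5718717906741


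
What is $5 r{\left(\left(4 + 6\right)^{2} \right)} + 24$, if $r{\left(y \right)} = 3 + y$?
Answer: $539$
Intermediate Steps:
$5 r{\left(\left(4 + 6\right)^{2} \right)} + 24 = 5 \left(3 + \left(4 + 6\right)^{2}\right) + 24 = 5 \left(3 + 10^{2}\right) + 24 = 5 \left(3 + 100\right) + 24 = 5 \cdot 103 + 24 = 515 + 24 = 539$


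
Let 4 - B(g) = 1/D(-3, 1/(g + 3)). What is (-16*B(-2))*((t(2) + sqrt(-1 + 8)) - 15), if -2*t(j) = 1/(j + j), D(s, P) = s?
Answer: 3146/3 - 208*sqrt(7)/3 ≈ 865.23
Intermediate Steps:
B(g) = 13/3 (B(g) = 4 - 1/(-3) = 4 - 1*(-1/3) = 4 + 1/3 = 13/3)
t(j) = -1/(4*j) (t(j) = -1/(2*(j + j)) = -1/(2*j)/2 = -1/(4*j))
(-16*B(-2))*((t(2) + sqrt(-1 + 8)) - 15) = (-16*13/3)*((-1/4/2 + sqrt(-1 + 8)) - 15) = -208*((-1/4*1/2 + sqrt(7)) - 15)/3 = -208*((-1/8 + sqrt(7)) - 15)/3 = -208*(-121/8 + sqrt(7))/3 = 3146/3 - 208*sqrt(7)/3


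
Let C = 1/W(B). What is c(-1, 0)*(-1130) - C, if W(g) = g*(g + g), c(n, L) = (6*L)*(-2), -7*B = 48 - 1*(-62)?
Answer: -49/24200 ≈ -0.0020248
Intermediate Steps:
B = -110/7 (B = -(48 - 1*(-62))/7 = -(48 + 62)/7 = -⅐*110 = -110/7 ≈ -15.714)
c(n, L) = -12*L
W(g) = 2*g² (W(g) = g*(2*g) = 2*g²)
C = 49/24200 (C = 1/(2*(-110/7)²) = 1/(2*(12100/49)) = 1/(24200/49) = 49/24200 ≈ 0.0020248)
c(-1, 0)*(-1130) - C = -12*0*(-1130) - 1*49/24200 = 0*(-1130) - 49/24200 = 0 - 49/24200 = -49/24200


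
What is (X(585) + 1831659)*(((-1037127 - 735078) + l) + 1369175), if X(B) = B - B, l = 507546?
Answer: 191437672044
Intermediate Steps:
X(B) = 0
(X(585) + 1831659)*(((-1037127 - 735078) + l) + 1369175) = (0 + 1831659)*(((-1037127 - 735078) + 507546) + 1369175) = 1831659*((-1772205 + 507546) + 1369175) = 1831659*(-1264659 + 1369175) = 1831659*104516 = 191437672044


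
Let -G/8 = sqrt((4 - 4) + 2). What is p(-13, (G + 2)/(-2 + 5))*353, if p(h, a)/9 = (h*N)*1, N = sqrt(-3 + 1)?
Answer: -41301*I*sqrt(2) ≈ -58408.0*I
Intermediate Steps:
G = -8*sqrt(2) (G = -8*sqrt((4 - 4) + 2) = -8*sqrt(0 + 2) = -8*sqrt(2) ≈ -11.314)
N = I*sqrt(2) (N = sqrt(-2) = I*sqrt(2) ≈ 1.4142*I)
p(h, a) = 9*I*h*sqrt(2) (p(h, a) = 9*((h*(I*sqrt(2)))*1) = 9*((I*h*sqrt(2))*1) = 9*(I*h*sqrt(2)) = 9*I*h*sqrt(2))
p(-13, (G + 2)/(-2 + 5))*353 = (9*I*(-13)*sqrt(2))*353 = -117*I*sqrt(2)*353 = -41301*I*sqrt(2)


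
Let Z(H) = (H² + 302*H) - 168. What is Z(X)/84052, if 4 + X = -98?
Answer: -5142/21013 ≈ -0.24471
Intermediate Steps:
X = -102 (X = -4 - 98 = -102)
Z(H) = -168 + H² + 302*H
Z(X)/84052 = (-168 + (-102)² + 302*(-102))/84052 = (-168 + 10404 - 30804)*(1/84052) = -20568*1/84052 = -5142/21013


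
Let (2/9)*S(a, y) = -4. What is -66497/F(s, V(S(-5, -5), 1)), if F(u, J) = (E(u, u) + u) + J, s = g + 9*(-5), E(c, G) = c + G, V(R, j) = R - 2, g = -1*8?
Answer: 66497/179 ≈ 371.49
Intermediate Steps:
S(a, y) = -18 (S(a, y) = (9/2)*(-4) = -18)
g = -8
V(R, j) = -2 + R
E(c, G) = G + c
s = -53 (s = -8 + 9*(-5) = -8 - 45 = -53)
F(u, J) = J + 3*u (F(u, J) = ((u + u) + u) + J = (2*u + u) + J = 3*u + J = J + 3*u)
-66497/F(s, V(S(-5, -5), 1)) = -66497/((-2 - 18) + 3*(-53)) = -66497/(-20 - 159) = -66497/(-179) = -66497*(-1/179) = 66497/179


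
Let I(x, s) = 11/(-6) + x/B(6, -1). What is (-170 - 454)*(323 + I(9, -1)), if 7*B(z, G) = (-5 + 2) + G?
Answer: -190580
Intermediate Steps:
B(z, G) = -3/7 + G/7 (B(z, G) = ((-5 + 2) + G)/7 = (-3 + G)/7 = -3/7 + G/7)
I(x, s) = -11/6 - 7*x/4 (I(x, s) = 11/(-6) + x/(-3/7 + (⅐)*(-1)) = 11*(-⅙) + x/(-3/7 - ⅐) = -11/6 + x/(-4/7) = -11/6 + x*(-7/4) = -11/6 - 7*x/4)
(-170 - 454)*(323 + I(9, -1)) = (-170 - 454)*(323 + (-11/6 - 7/4*9)) = -624*(323 + (-11/6 - 63/4)) = -624*(323 - 211/12) = -624*3665/12 = -190580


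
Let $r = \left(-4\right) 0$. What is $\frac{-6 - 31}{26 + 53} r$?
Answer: $0$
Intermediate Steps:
$r = 0$
$\frac{-6 - 31}{26 + 53} r = \frac{-6 - 31}{26 + 53} \cdot 0 = - \frac{37}{79} \cdot 0 = \left(-37\right) \frac{1}{79} \cdot 0 = \left(- \frac{37}{79}\right) 0 = 0$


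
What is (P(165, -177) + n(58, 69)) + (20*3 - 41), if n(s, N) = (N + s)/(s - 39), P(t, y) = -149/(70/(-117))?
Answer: 365387/1330 ≈ 274.73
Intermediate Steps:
P(t, y) = 17433/70 (P(t, y) = -149/(70*(-1/117)) = -149/(-70/117) = -149*(-117/70) = 17433/70)
n(s, N) = (N + s)/(-39 + s)
(P(165, -177) + n(58, 69)) + (20*3 - 41) = (17433/70 + (69 + 58)/(-39 + 58)) + (20*3 - 41) = (17433/70 + 127/19) + (60 - 41) = (17433/70 + (1/19)*127) + 19 = (17433/70 + 127/19) + 19 = 340117/1330 + 19 = 365387/1330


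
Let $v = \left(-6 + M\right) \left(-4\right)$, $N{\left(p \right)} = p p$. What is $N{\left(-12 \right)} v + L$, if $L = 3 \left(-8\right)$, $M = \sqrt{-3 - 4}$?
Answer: $3432 - 576 i \sqrt{7} \approx 3432.0 - 1524.0 i$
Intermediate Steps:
$N{\left(p \right)} = p^{2}$
$M = i \sqrt{7}$ ($M = \sqrt{-7} = i \sqrt{7} \approx 2.6458 i$)
$v = 24 - 4 i \sqrt{7}$ ($v = \left(-6 + i \sqrt{7}\right) \left(-4\right) = 24 - 4 i \sqrt{7} \approx 24.0 - 10.583 i$)
$L = -24$
$N{\left(-12 \right)} v + L = \left(-12\right)^{2} \left(24 - 4 i \sqrt{7}\right) - 24 = 144 \left(24 - 4 i \sqrt{7}\right) - 24 = \left(3456 - 576 i \sqrt{7}\right) - 24 = 3432 - 576 i \sqrt{7}$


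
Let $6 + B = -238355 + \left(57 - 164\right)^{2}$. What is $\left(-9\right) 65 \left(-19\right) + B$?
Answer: $-215797$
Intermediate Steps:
$B = -226912$ ($B = -6 - \left(238355 - \left(57 - 164\right)^{2}\right) = -6 - \left(238355 - \left(-107\right)^{2}\right) = -6 + \left(-238355 + 11449\right) = -6 - 226906 = -226912$)
$\left(-9\right) 65 \left(-19\right) + B = \left(-9\right) 65 \left(-19\right) - 226912 = \left(-585\right) \left(-19\right) - 226912 = 11115 - 226912 = -215797$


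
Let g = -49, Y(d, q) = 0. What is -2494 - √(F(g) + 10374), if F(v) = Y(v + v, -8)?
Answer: -2494 - √10374 ≈ -2595.9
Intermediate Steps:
F(v) = 0
-2494 - √(F(g) + 10374) = -2494 - √(0 + 10374) = -2494 - √10374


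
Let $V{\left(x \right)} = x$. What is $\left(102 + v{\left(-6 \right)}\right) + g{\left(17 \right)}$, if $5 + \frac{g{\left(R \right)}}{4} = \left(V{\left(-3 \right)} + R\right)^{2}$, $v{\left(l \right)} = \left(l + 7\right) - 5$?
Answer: $862$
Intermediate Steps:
$v{\left(l \right)} = 2 + l$ ($v{\left(l \right)} = \left(7 + l\right) - 5 = 2 + l$)
$g{\left(R \right)} = -20 + 4 \left(-3 + R\right)^{2}$
$\left(102 + v{\left(-6 \right)}\right) + g{\left(17 \right)} = \left(102 + \left(2 - 6\right)\right) - \left(20 - 4 \left(-3 + 17\right)^{2}\right) = \left(102 - 4\right) - \left(20 - 4 \cdot 14^{2}\right) = 98 + \left(-20 + 4 \cdot 196\right) = 98 + \left(-20 + 784\right) = 98 + 764 = 862$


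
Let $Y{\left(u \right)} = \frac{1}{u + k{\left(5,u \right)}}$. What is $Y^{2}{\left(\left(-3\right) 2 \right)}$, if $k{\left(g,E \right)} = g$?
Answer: $1$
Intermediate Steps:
$Y{\left(u \right)} = \frac{1}{5 + u}$ ($Y{\left(u \right)} = \frac{1}{u + 5} = \frac{1}{5 + u}$)
$Y^{2}{\left(\left(-3\right) 2 \right)} = \left(\frac{1}{5 - 6}\right)^{2} = \left(\frac{1}{-1}\right)^{2} = \left(-1\right)^{2} = 1$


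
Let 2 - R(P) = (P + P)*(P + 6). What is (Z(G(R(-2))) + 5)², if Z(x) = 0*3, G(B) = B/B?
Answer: 25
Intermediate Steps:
R(P) = 2 - 2*P*(6 + P) (R(P) = 2 - (P + P)*(P + 6) = 2 - 2*P*(6 + P))
G(B) = 1
Z(x) = 0
(Z(G(R(-2))) + 5)² = (0 + 5)² = 5² = 25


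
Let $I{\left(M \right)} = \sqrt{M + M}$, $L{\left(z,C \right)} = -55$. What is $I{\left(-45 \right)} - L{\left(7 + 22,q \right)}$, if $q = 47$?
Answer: $55 + 3 i \sqrt{10} \approx 55.0 + 9.4868 i$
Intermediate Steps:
$I{\left(M \right)} = \sqrt{2} \sqrt{M}$ ($I{\left(M \right)} = \sqrt{2 M} = \sqrt{2} \sqrt{M}$)
$I{\left(-45 \right)} - L{\left(7 + 22,q \right)} = \sqrt{2} \sqrt{-45} - -55 = \sqrt{2} \cdot 3 i \sqrt{5} + 55 = 3 i \sqrt{10} + 55 = 55 + 3 i \sqrt{10}$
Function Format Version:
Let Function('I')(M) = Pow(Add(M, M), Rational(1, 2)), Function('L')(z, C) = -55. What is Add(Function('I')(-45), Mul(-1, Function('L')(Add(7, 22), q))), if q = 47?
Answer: Add(55, Mul(3, I, Pow(10, Rational(1, 2)))) ≈ Add(55.000, Mul(9.4868, I))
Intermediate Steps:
Function('I')(M) = Mul(Pow(2, Rational(1, 2)), Pow(M, Rational(1, 2))) (Function('I')(M) = Pow(Mul(2, M), Rational(1, 2)) = Mul(Pow(2, Rational(1, 2)), Pow(M, Rational(1, 2))))
Add(Function('I')(-45), Mul(-1, Function('L')(Add(7, 22), q))) = Add(Mul(Pow(2, Rational(1, 2)), Pow(-45, Rational(1, 2))), Mul(-1, -55)) = Add(Mul(Pow(2, Rational(1, 2)), Mul(3, I, Pow(5, Rational(1, 2)))), 55) = Add(Mul(3, I, Pow(10, Rational(1, 2))), 55) = Add(55, Mul(3, I, Pow(10, Rational(1, 2))))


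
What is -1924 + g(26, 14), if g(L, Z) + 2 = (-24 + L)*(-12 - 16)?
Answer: -1982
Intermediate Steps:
g(L, Z) = 670 - 28*L (g(L, Z) = -2 + (-24 + L)*(-12 - 16) = -2 + (-24 + L)*(-28) = -2 + (672 - 28*L) = 670 - 28*L)
-1924 + g(26, 14) = -1924 + (670 - 28*26) = -1924 + (670 - 728) = -1924 - 58 = -1982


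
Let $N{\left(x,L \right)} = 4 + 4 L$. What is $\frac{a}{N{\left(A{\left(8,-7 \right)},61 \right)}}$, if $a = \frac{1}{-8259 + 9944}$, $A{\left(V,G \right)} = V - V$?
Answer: $\frac{1}{417880} \approx 2.393 \cdot 10^{-6}$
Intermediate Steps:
$A{\left(V,G \right)} = 0$
$a = \frac{1}{1685} \approx 0.00059347$
$\frac{a}{N{\left(A{\left(8,-7 \right)},61 \right)}} = \frac{1}{1685 \left(4 + 4 \cdot 61\right)} = \frac{1}{1685 \left(4 + 244\right)} = \frac{1}{1685 \cdot 248} = \frac{1}{1685} \cdot \frac{1}{248} = \frac{1}{417880}$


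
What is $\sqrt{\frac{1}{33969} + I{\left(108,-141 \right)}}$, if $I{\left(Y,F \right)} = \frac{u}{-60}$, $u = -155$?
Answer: $\frac{\sqrt{70554417}}{5226} \approx 1.6073$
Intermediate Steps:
$I{\left(Y,F \right)} = \frac{31}{12}$ ($I{\left(Y,F \right)} = - \frac{155}{-60} = \left(-155\right) \left(- \frac{1}{60}\right) = \frac{31}{12}$)
$\sqrt{\frac{1}{33969} + I{\left(108,-141 \right)}} = \sqrt{\frac{1}{33969} + \frac{31}{12}} = \sqrt{\frac{351017}{135876}} = \frac{\sqrt{70554417}}{5226}$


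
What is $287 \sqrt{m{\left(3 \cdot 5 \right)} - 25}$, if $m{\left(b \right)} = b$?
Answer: $287 i \sqrt{10} \approx 907.57 i$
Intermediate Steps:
$287 \sqrt{m{\left(3 \cdot 5 \right)} - 25} = 287 \sqrt{3 \cdot 5 - 25} = 287 \sqrt{15 - 25} = 287 \sqrt{-10} = 287 i \sqrt{10}$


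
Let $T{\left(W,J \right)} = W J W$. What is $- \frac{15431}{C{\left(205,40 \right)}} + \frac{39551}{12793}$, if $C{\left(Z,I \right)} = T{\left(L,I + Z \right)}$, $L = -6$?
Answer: $\frac{151431037}{112834260} \approx 1.3421$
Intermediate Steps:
$T{\left(W,J \right)} = J W^{2}$ ($T{\left(W,J \right)} = J W W = J W^{2}$)
$C{\left(Z,I \right)} = 36 I + 36 Z$ ($C{\left(Z,I \right)} = \left(I + Z\right) \left(-6\right)^{2} = \left(I + Z\right) 36 = 36 I + 36 Z$)
$- \frac{15431}{C{\left(205,40 \right)}} + \frac{39551}{12793} = - \frac{15431}{36 \cdot 40 + 36 \cdot 205} + \frac{39551}{12793} = - \frac{15431}{1440 + 7380} + 39551 \cdot \frac{1}{12793} = - \frac{15431}{8820} + \frac{39551}{12793} = \frac{151431037}{112834260}$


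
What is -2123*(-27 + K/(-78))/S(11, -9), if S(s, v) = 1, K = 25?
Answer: 4524113/78 ≈ 58001.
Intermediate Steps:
-2123*(-27 + K/(-78))/S(11, -9) = -2123/(1/(-27 + 25/(-78))) = -2123/(1/(-27 + 25*(-1/78))) = -2123/(1/(-27 - 25/78)) = -2123/(1/(-2131/78)) = -2123/((-78/2131*1)) = -2123/(-78/2131) = -2123*(-2131/78) = 4524113/78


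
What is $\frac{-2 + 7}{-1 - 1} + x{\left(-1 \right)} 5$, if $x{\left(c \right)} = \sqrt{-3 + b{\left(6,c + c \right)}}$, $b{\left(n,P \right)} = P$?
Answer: $- \frac{5}{2} + 5 i \sqrt{5} \approx -2.5 + 11.18 i$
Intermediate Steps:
$x{\left(c \right)} = \sqrt{-3 + 2 c}$ ($x{\left(c \right)} = \sqrt{-3 + \left(c + c\right)} = \sqrt{-3 + 2 c}$)
$\frac{-2 + 7}{-1 - 1} + x{\left(-1 \right)} 5 = \frac{-2 + 7}{-1 - 1} + \sqrt{-3 + 2 \left(-1\right)} 5 = \frac{5}{-2} + \sqrt{-3 - 2} \cdot 5 = 5 \left(- \frac{1}{2}\right) + \sqrt{-5} \cdot 5 = - \frac{5}{2} + i \sqrt{5} \cdot 5 = - \frac{5}{2} + 5 i \sqrt{5}$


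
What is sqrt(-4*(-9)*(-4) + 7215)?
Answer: sqrt(7071) ≈ 84.089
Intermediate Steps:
sqrt(-4*(-9)*(-4) + 7215) = sqrt(36*(-4) + 7215) = sqrt(-144 + 7215) = sqrt(7071)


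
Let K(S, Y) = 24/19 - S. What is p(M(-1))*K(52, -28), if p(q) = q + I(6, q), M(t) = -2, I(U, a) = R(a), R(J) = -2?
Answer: 3856/19 ≈ 202.95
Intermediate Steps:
I(U, a) = -2
K(S, Y) = 24/19 - S (K(S, Y) = 24*(1/19) - S = 24/19 - S)
p(q) = -2 + q (p(q) = q - 2 = -2 + q)
p(M(-1))*K(52, -28) = (-2 - 2)*(24/19 - 1*52) = -4*(24/19 - 52) = -4*(-964/19) = 3856/19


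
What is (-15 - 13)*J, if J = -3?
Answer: 84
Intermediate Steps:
(-15 - 13)*J = (-15 - 13)*(-3) = -28*(-3) = 84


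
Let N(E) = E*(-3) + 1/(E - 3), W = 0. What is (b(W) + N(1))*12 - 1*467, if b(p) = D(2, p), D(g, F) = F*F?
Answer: -509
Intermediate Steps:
D(g, F) = F²
b(p) = p²
N(E) = 1/(-3 + E) - 3*E (N(E) = -3*E + 1/(-3 + E) = 1/(-3 + E) - 3*E)
(b(W) + N(1))*12 - 1*467 = (0² + (1 - 3*1² + 9*1)/(-3 + 1))*12 - 1*467 = (0 + (1 - 3*1 + 9)/(-2))*12 - 467 = (0 - (1 - 3 + 9)/2)*12 - 467 = (0 - ½*7)*12 - 467 = (0 - 7/2)*12 - 467 = -7/2*12 - 467 = -42 - 467 = -509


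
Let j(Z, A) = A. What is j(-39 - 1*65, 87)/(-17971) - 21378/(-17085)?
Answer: 127565881/102344845 ≈ 1.2464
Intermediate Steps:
j(-39 - 1*65, 87)/(-17971) - 21378/(-17085) = 87/(-17971) - 21378/(-17085) = 87*(-1/17971) - 21378*(-1/17085) = -87/17971 + 7126/5695 = 127565881/102344845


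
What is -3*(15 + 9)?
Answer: -72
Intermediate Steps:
-3*(15 + 9) = -3*24 = -72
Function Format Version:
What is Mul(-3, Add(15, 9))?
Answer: -72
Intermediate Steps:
Mul(-3, Add(15, 9)) = Mul(-3, 24) = -72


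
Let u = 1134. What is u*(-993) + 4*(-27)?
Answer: -1126170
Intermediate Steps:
u*(-993) + 4*(-27) = 1134*(-993) + 4*(-27) = -1126062 - 108 = -1126170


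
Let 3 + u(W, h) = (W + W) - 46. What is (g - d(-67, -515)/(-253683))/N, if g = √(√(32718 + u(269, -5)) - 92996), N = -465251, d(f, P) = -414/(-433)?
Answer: -46/5678374962721 - I*√(92996 - √33207)/465251 ≈ -8.1009e-12 - 0.00065482*I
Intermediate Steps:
d(f, P) = 414/433 (d(f, P) = -414*(-1/433) = 414/433)
u(W, h) = -49 + 2*W (u(W, h) = -3 + ((W + W) - 46) = -3 + (2*W - 46) = -3 + (-46 + 2*W) = -49 + 2*W)
g = √(-92996 + √33207) (g = √(√(32718 + (-49 + 2*269)) - 92996) = √(√(32718 + (-49 + 538)) - 92996) = √(√(32718 + 489) - 92996) = √(√33207 - 92996) = √(-92996 + √33207) ≈ 304.65*I)
(g - d(-67, -515)/(-253683))/N = (√(-92996 + √33207) - 414/(433*(-253683)))/(-465251) = (√(-92996 + √33207) - 414*(-1)/(433*253683))*(-1/465251) = (√(-92996 + √33207) - 1*(-46/12204971))*(-1/465251) = (√(-92996 + √33207) + 46/12204971)*(-1/465251) = (46/12204971 + √(-92996 + √33207))*(-1/465251) = -46/5678374962721 - √(-92996 + √33207)/465251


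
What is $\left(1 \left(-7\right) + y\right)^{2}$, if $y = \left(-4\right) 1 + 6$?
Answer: $25$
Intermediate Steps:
$y = 2$ ($y = -4 + 6 = 2$)
$\left(1 \left(-7\right) + y\right)^{2} = \left(1 \left(-7\right) + 2\right)^{2} = \left(-7 + 2\right)^{2} = \left(-5\right)^{2} = 25$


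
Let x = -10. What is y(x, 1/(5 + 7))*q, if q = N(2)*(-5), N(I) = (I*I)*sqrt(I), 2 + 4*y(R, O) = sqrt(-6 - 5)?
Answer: 5*sqrt(2)*(2 - I*sqrt(11)) ≈ 14.142 - 23.452*I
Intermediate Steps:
y(R, O) = -1/2 + I*sqrt(11)/4 (y(R, O) = -1/2 + sqrt(-6 - 5)/4 = -1/2 + sqrt(-11)/4 = -1/2 + (I*sqrt(11))/4 = -1/2 + I*sqrt(11)/4)
N(I) = I**(5/2) (N(I) = I**2*sqrt(I) = I**(5/2))
q = -20*sqrt(2) (q = 2**(5/2)*(-5) = (4*sqrt(2))*(-5) = -20*sqrt(2) ≈ -28.284)
y(x, 1/(5 + 7))*q = (-1/2 + I*sqrt(11)/4)*(-20*sqrt(2)) = -20*sqrt(2)*(-1/2 + I*sqrt(11)/4)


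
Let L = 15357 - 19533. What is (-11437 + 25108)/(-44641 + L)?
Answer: -13671/48817 ≈ -0.28005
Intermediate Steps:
L = -4176
(-11437 + 25108)/(-44641 + L) = (-11437 + 25108)/(-44641 - 4176) = 13671/(-48817) = 13671*(-1/48817) = -13671/48817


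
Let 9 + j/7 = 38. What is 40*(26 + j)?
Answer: 9160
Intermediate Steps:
j = 203 (j = -63 + 7*38 = -63 + 266 = 203)
40*(26 + j) = 40*(26 + 203) = 40*229 = 9160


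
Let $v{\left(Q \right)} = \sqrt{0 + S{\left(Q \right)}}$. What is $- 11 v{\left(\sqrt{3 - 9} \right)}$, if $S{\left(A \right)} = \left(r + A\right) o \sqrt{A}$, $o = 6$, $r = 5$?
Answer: $- 11 \cdot 6^{\frac{5}{8}} \sqrt{\sqrt{i} \left(5 + i \sqrt{6}\right)} \approx -64.713 - 46.245 i$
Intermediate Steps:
$S{\left(A \right)} = \sqrt{A} \left(30 + 6 A\right)$ ($S{\left(A \right)} = \left(5 + A\right) 6 \sqrt{A} = \left(30 + 6 A\right) \sqrt{A} = \sqrt{A} \left(30 + 6 A\right)$)
$v{\left(Q \right)} = \sqrt{6} \sqrt{\sqrt{Q} \left(5 + Q\right)}$ ($v{\left(Q \right)} = \sqrt{0 + 6 \sqrt{Q} \left(5 + Q\right)} = \sqrt{6 \sqrt{Q} \left(5 + Q\right)} = \sqrt{6} \sqrt{\sqrt{Q} \left(5 + Q\right)}$)
$- 11 v{\left(\sqrt{3 - 9} \right)} = - 11 \sqrt{6} \sqrt{\sqrt{\sqrt{3 - 9}} \left(5 + \sqrt{3 - 9}\right)} = - 11 \sqrt{6} \sqrt{\sqrt{\sqrt{-6}} \left(5 + \sqrt{-6}\right)} = - 11 \sqrt{6} \sqrt{\sqrt{i \sqrt{6}} \left(5 + i \sqrt{6}\right)} = - 11 \sqrt{6} \sqrt{\sqrt[4]{6} \sqrt{i} \left(5 + i \sqrt{6}\right)} = - 11 \sqrt{6} \sqrt[8]{6} \sqrt{\sqrt{i} \left(5 + i \sqrt{6}\right)} = - 11 \cdot 6^{\frac{5}{8}} \sqrt{\sqrt{i} \left(5 + i \sqrt{6}\right)}$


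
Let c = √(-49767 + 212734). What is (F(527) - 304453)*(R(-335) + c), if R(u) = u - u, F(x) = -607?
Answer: -305060*√162967 ≈ -1.2315e+8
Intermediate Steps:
R(u) = 0
c = √162967 ≈ 403.69
(F(527) - 304453)*(R(-335) + c) = (-607 - 304453)*(0 + √162967) = -305060*√162967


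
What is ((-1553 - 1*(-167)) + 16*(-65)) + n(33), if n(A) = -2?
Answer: -2428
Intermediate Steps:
((-1553 - 1*(-167)) + 16*(-65)) + n(33) = ((-1553 - 1*(-167)) + 16*(-65)) - 2 = ((-1553 + 167) - 1040) - 2 = (-1386 - 1040) - 2 = -2426 - 2 = -2428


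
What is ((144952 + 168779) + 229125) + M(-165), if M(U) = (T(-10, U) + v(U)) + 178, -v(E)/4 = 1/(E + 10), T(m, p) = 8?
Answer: 84171514/155 ≈ 5.4304e+5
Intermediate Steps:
v(E) = -4/(10 + E) (v(E) = -4/(E + 10) = -4/(10 + E))
M(U) = 186 - 4/(10 + U) (M(U) = (8 - 4/(10 + U)) + 178 = 186 - 4/(10 + U))
((144952 + 168779) + 229125) + M(-165) = ((144952 + 168779) + 229125) + 2*(928 + 93*(-165))/(10 - 165) = (313731 + 229125) + 2*(928 - 15345)/(-155) = 542856 + 2*(-1/155)*(-14417) = 542856 + 28834/155 = 84171514/155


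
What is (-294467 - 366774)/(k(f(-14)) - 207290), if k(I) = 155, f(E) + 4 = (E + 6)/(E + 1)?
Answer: 661241/207135 ≈ 3.1923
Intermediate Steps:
f(E) = -4 + (6 + E)/(1 + E) (f(E) = -4 + (E + 6)/(E + 1) = -4 + (6 + E)/(1 + E))
(-294467 - 366774)/(k(f(-14)) - 207290) = (-294467 - 366774)/(155 - 207290) = -661241/(-207135) = -661241*(-1/207135) = 661241/207135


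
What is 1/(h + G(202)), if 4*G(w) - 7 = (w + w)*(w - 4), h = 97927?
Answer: 4/471707 ≈ 8.4798e-6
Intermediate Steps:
G(w) = 7/4 + w*(-4 + w)/2 (G(w) = 7/4 + ((w + w)*(w - 4))/4 = 7/4 + ((2*w)*(-4 + w))/4 = 7/4 + (2*w*(-4 + w))/4 = 7/4 + w*(-4 + w)/2)
1/(h + G(202)) = 1/(97927 + (7/4 + (1/2)*202**2 - 2*202)) = 1/(97927 + (7/4 + (1/2)*40804 - 404)) = 1/(97927 + (7/4 + 20402 - 404)) = 1/(97927 + 79999/4) = 1/(471707/4) = 4/471707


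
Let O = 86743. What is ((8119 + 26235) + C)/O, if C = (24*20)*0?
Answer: 34354/86743 ≈ 0.39604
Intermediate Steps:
C = 0 (C = 480*0 = 0)
((8119 + 26235) + C)/O = ((8119 + 26235) + 0)/86743 = (34354 + 0)*(1/86743) = 34354*(1/86743) = 34354/86743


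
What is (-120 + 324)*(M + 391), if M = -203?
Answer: 38352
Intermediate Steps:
(-120 + 324)*(M + 391) = (-120 + 324)*(-203 + 391) = 204*188 = 38352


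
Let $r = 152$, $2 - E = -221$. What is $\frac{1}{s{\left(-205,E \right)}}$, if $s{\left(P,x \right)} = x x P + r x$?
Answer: $- \frac{1}{10160549} \approx -9.842 \cdot 10^{-8}$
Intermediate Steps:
$E = 223$ ($E = 2 - -221 = 2 + 221 = 223$)
$s{\left(P,x \right)} = 152 x + P x^{2}$ ($s{\left(P,x \right)} = x x P + 152 x = x^{2} P + 152 x = P x^{2} + 152 x = 152 x + P x^{2}$)
$\frac{1}{s{\left(-205,E \right)}} = \frac{1}{223 \left(152 - 45715\right)} = \frac{1}{223 \left(-45563\right)} = \frac{1}{-10160549} = - \frac{1}{10160549}$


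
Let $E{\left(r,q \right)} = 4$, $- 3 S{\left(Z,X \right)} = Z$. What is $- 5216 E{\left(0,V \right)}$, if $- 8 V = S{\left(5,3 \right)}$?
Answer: $-20864$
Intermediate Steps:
$S{\left(Z,X \right)} = - \frac{Z}{3}$
$V = \frac{5}{24}$ ($V = - \frac{\left(- \frac{1}{3}\right) 5}{8} = \left(- \frac{1}{8}\right) \left(- \frac{5}{3}\right) = \frac{5}{24} \approx 0.20833$)
$- 5216 E{\left(0,V \right)} = \left(-5216\right) 4 = -20864$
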